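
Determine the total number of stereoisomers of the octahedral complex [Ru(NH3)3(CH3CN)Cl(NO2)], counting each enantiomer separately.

5

In an octahedral complex each vertex has one trans partner and four cis neighbours.
There are 4 geometric isomers: NH3 mer (3 arrangements); NH3 fac (chiral).
One of these lacks any improper symmetry element and so occurs as an enantiomeric pair, giving 4 + 1 = 5 stereoisomers in total.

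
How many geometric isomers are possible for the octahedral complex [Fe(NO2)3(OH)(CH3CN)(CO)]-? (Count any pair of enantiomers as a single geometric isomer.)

4

The six octahedral sites form three mutually perpendicular trans pairs.
Systematic placement gives 4 geometric isomers: NO2 mer (3 arrangements); NO2 fac (chiral).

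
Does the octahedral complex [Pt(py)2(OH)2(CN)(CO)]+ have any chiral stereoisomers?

yes

In an octahedral complex each vertex has one trans partner and four cis neighbours.
Systematic placement gives 6 geometric isomers: py trans, OH trans; py cis, OH cis (3 arrangements, 2 chiral); py trans, OH cis; py cis, OH trans.
Of these, 2 lack any improper symmetry element and so occur as enantiomeric pairs, giving 6 + 2 = 8 stereoisomers in total.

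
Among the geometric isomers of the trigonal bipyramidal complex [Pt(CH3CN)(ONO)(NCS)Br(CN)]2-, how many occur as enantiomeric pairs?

10

A trigonal bipyramid has two axial and three equatorial sites, which are chemically inequivalent.
Exhaustive case analysis gives 10 geometric isomers.
Of these, 10 lack any improper symmetry element and so occur as enantiomeric pairs, giving 10 + 10 = 20 stereoisomers in total.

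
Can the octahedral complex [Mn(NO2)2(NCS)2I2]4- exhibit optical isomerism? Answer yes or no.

An octahedron has six vertices in three trans pairs; every non-trans pair is cis.
There are 5 geometric isomers: NO2 trans, NCS trans, I trans; NO2 cis, NCS cis, I trans; NO2 trans, NCS cis, I cis; NO2 cis, NCS cis, I cis (chiral); NO2 cis, NCS trans, I cis.
One of these lacks any improper symmetry element and so occurs as an enantiomeric pair, giving 5 + 1 = 6 stereoisomers in total.

yes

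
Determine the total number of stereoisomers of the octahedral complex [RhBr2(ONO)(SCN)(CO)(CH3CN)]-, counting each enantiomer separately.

15

In an octahedral complex each vertex has one trans partner and four cis neighbours.
Exhaustive case analysis gives 9 geometric isomers.
Of these, 6 lack any improper symmetry element and so occur as enantiomeric pairs, giving 9 + 6 = 15 stereoisomers in total.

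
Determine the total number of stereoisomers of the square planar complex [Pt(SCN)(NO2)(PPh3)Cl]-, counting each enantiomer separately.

In a square planar complex each vertex has one trans partner and two cis neighbours.
The distinct arrangements are (3 in all): (Cl/PPh3 trans, NO2/SCN trans); (Cl/SCN trans, NO2/PPh3 trans); (Cl/NO2 trans, PPh3/SCN trans).
Each arrangement has an internal mirror plane or centre of symmetry, so none is chiral.

3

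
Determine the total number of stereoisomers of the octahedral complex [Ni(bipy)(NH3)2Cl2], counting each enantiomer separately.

An octahedron has six vertices in three trans pairs; every non-trans pair is cis.
Each bipy is bidentate and must span two cis positions.
The distinct arrangements are (3 in all): NH3 cis, Cl trans; NH3 cis, Cl cis (chiral); NH3 trans, Cl cis.
One of these lacks any improper symmetry element and so occurs as an enantiomeric pair, giving 3 + 1 = 4 stereoisomers in total.

4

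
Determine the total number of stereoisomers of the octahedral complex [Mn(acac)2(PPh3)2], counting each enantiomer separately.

In an octahedral complex each vertex has one trans partner and four cis neighbours.
Each acac is bidentate and must span two cis positions.
The distinct arrangements are (2 in all): PPh3 trans; PPh3 cis (chiral).
One of these lacks any improper symmetry element and so occurs as an enantiomeric pair, giving 2 + 1 = 3 stereoisomers in total.

3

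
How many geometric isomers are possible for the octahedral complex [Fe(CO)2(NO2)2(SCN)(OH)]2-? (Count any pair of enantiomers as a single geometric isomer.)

An octahedron has six vertices in three trans pairs; every non-trans pair is cis.
The distinct arrangements are (6 in all): CO trans, NO2 trans; CO trans, NO2 cis; CO cis, NO2 cis (3 arrangements, 2 chiral); CO cis, NO2 trans.

6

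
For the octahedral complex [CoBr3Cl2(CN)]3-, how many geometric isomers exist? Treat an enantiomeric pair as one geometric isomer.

The six octahedral sites form three mutually perpendicular trans pairs.
There are 3 geometric isomers: Br mer, Cl trans; Br mer, Cl cis; Br fac, Cl cis.

3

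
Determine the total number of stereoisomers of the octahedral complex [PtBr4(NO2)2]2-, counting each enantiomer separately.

2

In an octahedral complex each vertex has one trans partner and four cis neighbours.
There are 2 geometric isomers: NO2 trans; NO2 cis.
Each arrangement has an internal mirror plane or centre of symmetry, so none is chiral.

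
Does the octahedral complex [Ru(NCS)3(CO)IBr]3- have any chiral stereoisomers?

yes

Systematic placement gives 4 geometric isomers: NCS mer (3 arrangements); NCS fac (chiral).
One of these lacks any improper symmetry element and so occurs as an enantiomeric pair, giving 4 + 1 = 5 stereoisomers in total.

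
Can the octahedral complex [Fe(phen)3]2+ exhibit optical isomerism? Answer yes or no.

Each phen is bidentate and must span two cis positions.
Only one geometric arrangement is possible; it has no improper symmetry element, so it exists as a pair of enantiomers (2 stereoisomers).

yes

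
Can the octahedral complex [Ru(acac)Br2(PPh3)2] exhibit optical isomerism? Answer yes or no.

yes

In an octahedral complex each vertex has one trans partner and four cis neighbours.
Each acac is bidentate and must span two cis positions.
Systematic placement gives 3 geometric isomers: Br trans, PPh3 cis; Br cis, PPh3 cis (chiral); Br cis, PPh3 trans.
One of these lacks any improper symmetry element and so occurs as an enantiomeric pair, giving 3 + 1 = 4 stereoisomers in total.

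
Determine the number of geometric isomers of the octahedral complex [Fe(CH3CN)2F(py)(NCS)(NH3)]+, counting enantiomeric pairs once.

In an octahedral complex each vertex has one trans partner and four cis neighbours.
Exhaustive case analysis gives 9 geometric isomers.

9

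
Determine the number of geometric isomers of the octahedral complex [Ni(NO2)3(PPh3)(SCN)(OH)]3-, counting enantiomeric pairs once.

In an octahedral complex each vertex has one trans partner and four cis neighbours.
Working through the distinct placements yields 4 geometric isomers: NO2 mer (3 arrangements); NO2 fac (chiral).

4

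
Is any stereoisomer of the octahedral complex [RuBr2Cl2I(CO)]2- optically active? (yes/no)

yes

An octahedron has six vertices in three trans pairs; every non-trans pair is cis.
Working through the distinct placements yields 6 geometric isomers: Br trans, Cl cis; Br trans, Cl trans; Br cis, Cl cis (3 arrangements, 2 chiral); Br cis, Cl trans.
Of these, 2 lack any improper symmetry element and so occur as enantiomeric pairs, giving 6 + 2 = 8 stereoisomers in total.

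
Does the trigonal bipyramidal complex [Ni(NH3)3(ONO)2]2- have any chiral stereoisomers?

no

A trigonal bipyramid has two axial and three equatorial sites, which are chemically inequivalent.
The distinct arrangements are (3 in all): ONO both equatorial; ONO one axial, one equatorial; ONO both axial.
Each arrangement has an internal mirror plane or centre of symmetry, so none is chiral.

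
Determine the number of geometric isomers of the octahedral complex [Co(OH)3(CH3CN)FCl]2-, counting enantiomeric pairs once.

4

Working through the distinct placements yields 4 geometric isomers: OH mer (3 arrangements); OH fac (chiral).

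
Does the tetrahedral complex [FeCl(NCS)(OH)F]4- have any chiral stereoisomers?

Only one geometric arrangement is possible; it has no improper symmetry element, so it exists as a pair of enantiomers (2 stereoisomers).

yes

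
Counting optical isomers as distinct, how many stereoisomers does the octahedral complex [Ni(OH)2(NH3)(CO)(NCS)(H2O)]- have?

15

An octahedron has six vertices in three trans pairs; every non-trans pair is cis.
Placing the ligands in turn and identifying arrangements related by rotation or reflection leaves 9 distinct geometric isomers.
Of these, 6 lack any improper symmetry element and so occur as enantiomeric pairs, giving 9 + 6 = 15 stereoisomers in total.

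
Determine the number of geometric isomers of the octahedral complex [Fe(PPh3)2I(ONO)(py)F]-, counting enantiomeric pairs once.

The six octahedral sites form three mutually perpendicular trans pairs.
Placing the ligands in turn and identifying arrangements related by rotation or reflection leaves 9 distinct geometric isomers.

9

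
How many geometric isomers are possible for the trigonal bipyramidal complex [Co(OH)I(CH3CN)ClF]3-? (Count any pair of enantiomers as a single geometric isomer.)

In a trigonal bipyramid the two axial positions differ from the three equatorial ones.
Exhaustive case analysis gives 10 geometric isomers.

10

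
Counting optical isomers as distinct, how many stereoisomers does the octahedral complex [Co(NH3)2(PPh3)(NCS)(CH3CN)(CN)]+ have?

An octahedron has six vertices in three trans pairs; every non-trans pair is cis.
Exhaustive case analysis gives 9 geometric isomers.
Of these, 6 lack any improper symmetry element and so occur as enantiomeric pairs, giving 9 + 6 = 15 stereoisomers in total.

15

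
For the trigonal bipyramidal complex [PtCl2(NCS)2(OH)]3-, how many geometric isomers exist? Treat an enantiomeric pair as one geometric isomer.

5

A trigonal bipyramid has two axial and three equatorial sites, which are chemically inequivalent.
Systematic enumeration (placing each ligand type in turn and discarding arrangements equivalent by rotation or reflection) gives 5 geometric isomers.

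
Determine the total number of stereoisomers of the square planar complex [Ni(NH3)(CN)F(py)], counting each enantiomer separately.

In a square planar complex each vertex has one trans partner and two cis neighbours.
There are 3 geometric isomers: (CN/NH3 trans, F/py trans); (CN/py trans, F/NH3 trans); (CN/F trans, NH3/py trans).
Each arrangement has an internal mirror plane or centre of symmetry, so none is chiral.

3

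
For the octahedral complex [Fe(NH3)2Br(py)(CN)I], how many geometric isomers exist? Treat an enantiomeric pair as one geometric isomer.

Placing the ligands in turn and identifying arrangements related by rotation or reflection leaves 9 distinct geometric isomers.

9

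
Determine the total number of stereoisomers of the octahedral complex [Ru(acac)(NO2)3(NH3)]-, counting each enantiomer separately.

2

In an octahedral complex each vertex has one trans partner and four cis neighbours.
Each acac is bidentate and must span two cis positions.
Systematic placement gives 2 geometric isomers: NO2 fac; NO2 mer.
Each arrangement has an internal mirror plane or centre of symmetry, so none is chiral.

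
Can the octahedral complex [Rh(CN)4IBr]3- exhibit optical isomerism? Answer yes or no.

In an octahedral complex each vertex has one trans partner and four cis neighbours.
There are 2 geometric isomers: I and Br mutually cis; I and Br mutually trans.
Each arrangement has an internal mirror plane or centre of symmetry, so none is chiral.

no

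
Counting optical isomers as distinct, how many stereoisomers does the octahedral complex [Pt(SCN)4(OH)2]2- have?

2

The distinct arrangements are (2 in all): OH trans; OH cis.
Each arrangement has an internal mirror plane or centre of symmetry, so none is chiral.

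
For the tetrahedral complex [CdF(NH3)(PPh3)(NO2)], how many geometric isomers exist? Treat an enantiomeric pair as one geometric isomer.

1

All four vertices of a tetrahedron are equivalent and mutually adjacent, so cis/trans isomerism cannot arise.
Only one geometric arrangement is possible; it has no improper symmetry element, so it exists as a pair of enantiomers (2 stereoisomers).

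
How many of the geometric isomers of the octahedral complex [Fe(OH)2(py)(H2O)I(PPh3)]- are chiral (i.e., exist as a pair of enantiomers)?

6

The six octahedral sites form three mutually perpendicular trans pairs.
Placing the ligands in turn and identifying arrangements related by rotation or reflection leaves 9 distinct geometric isomers.
Of these, 6 lack any improper symmetry element and so occur as enantiomeric pairs, giving 9 + 6 = 15 stereoisomers in total.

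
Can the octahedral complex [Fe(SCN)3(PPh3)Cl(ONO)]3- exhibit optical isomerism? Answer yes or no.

An octahedron has six vertices in three trans pairs; every non-trans pair is cis.
Systematic placement gives 4 geometric isomers: SCN mer (3 arrangements); SCN fac (chiral).
One of these lacks any improper symmetry element and so occurs as an enantiomeric pair, giving 4 + 1 = 5 stereoisomers in total.

yes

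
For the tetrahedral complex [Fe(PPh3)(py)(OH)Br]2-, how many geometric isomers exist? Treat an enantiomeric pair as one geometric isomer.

1

In a tetrahedral complex all four positions are equivalent and every pair of ligands is adjacent — there is no cis/trans distinction.
Only one geometric arrangement is possible; it has no improper symmetry element, so it exists as a pair of enantiomers (2 stereoisomers).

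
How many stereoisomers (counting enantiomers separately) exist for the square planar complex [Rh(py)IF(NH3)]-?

3

A square has two trans pairs of vertices; adjacent vertices are cis.
Systematic placement gives 3 geometric isomers: (F/NH3 trans, I/py trans); (F/py trans, I/NH3 trans); (F/I trans, NH3/py trans).
Each arrangement has an internal mirror plane or centre of symmetry, so none is chiral.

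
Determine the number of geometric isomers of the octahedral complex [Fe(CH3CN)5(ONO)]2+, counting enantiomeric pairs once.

The six octahedral sites form three mutually perpendicular trans pairs.
Only one geometric arrangement is possible.

1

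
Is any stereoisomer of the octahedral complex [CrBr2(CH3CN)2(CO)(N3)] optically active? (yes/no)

The six octahedral sites form three mutually perpendicular trans pairs.
There are 6 geometric isomers: Br trans, CH3CN trans; Br trans, CH3CN cis; Br cis, CH3CN cis (3 arrangements, 2 chiral); Br cis, CH3CN trans.
Of these, 2 lack any improper symmetry element and so occur as enantiomeric pairs, giving 6 + 2 = 8 stereoisomers in total.

yes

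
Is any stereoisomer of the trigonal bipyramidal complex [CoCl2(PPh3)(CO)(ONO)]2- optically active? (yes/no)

yes

Placing the ligands in turn and identifying arrangements related by rotation or reflection leaves 7 distinct geometric isomers.
Of these, 3 lack any improper symmetry element and so occur as enantiomeric pairs, giving 7 + 3 = 10 stereoisomers in total.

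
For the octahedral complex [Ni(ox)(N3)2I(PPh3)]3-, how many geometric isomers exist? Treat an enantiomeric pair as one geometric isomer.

The six octahedral sites form three mutually perpendicular trans pairs.
Each ox is bidentate and must span two cis positions.
There are 4 geometric isomers: N3 cis (3 arrangements, 2 chiral); N3 trans.

4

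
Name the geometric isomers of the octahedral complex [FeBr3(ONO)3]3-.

fac and mer

The six octahedral sites form three mutually perpendicular trans pairs.
Systematic placement gives 2 geometric isomers: Br mer; Br fac.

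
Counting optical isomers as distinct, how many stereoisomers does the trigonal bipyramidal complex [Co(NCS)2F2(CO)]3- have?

6

Exhaustive case analysis gives 5 geometric isomers.
One of these lacks any improper symmetry element and so occurs as an enantiomeric pair, giving 5 + 1 = 6 stereoisomers in total.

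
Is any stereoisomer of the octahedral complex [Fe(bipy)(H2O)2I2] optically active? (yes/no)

yes

Each bipy is bidentate and must span two cis positions.
Systematic placement gives 3 geometric isomers: H2O trans, I cis; H2O cis, I cis (chiral); H2O cis, I trans.
One of these lacks any improper symmetry element and so occurs as an enantiomeric pair, giving 3 + 1 = 4 stereoisomers in total.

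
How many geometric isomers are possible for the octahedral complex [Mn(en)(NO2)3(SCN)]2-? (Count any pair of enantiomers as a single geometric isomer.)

An octahedron has six vertices in three trans pairs; every non-trans pair is cis.
Each en is bidentate and must span two cis positions.
The distinct arrangements are (2 in all): NO2 mer; NO2 fac.

2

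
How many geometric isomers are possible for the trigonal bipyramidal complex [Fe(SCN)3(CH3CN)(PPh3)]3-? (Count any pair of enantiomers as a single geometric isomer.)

A trigonal bipyramid has two axial and three equatorial sites, which are chemically inequivalent.
Working through the distinct placements yields 4 geometric isomers: CH3CN axial, PPh3 axial; CH3CN axial, PPh3 equatorial; CH3CN equatorial, PPh3 axial; CH3CN equatorial, PPh3 equatorial.

4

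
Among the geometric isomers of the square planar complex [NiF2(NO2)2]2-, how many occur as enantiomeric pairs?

0

A square has two trans pairs of vertices; adjacent vertices are cis.
There are 2 geometric isomers: F cis; F trans.
Each arrangement has an internal mirror plane or centre of symmetry, so none is chiral.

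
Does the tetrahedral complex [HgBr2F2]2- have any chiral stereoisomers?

no

Only one geometric arrangement is possible.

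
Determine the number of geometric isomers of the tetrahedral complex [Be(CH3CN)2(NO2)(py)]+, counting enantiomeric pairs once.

1

Only one geometric arrangement is possible.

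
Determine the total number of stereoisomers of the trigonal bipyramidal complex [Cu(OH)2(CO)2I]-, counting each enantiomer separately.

Systematic enumeration (placing each ligand type in turn and discarding arrangements equivalent by rotation or reflection) gives 5 geometric isomers.
One of these lacks any improper symmetry element and so occurs as an enantiomeric pair, giving 5 + 1 = 6 stereoisomers in total.

6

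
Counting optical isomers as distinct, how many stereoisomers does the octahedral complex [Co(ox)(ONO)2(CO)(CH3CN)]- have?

6

In an octahedral complex each vertex has one trans partner and four cis neighbours.
Each ox is bidentate and must span two cis positions.
Working through the distinct placements yields 4 geometric isomers: ONO cis (3 arrangements, 2 chiral); ONO trans.
Of these, 2 lack any improper symmetry element and so occur as enantiomeric pairs, giving 4 + 2 = 6 stereoisomers in total.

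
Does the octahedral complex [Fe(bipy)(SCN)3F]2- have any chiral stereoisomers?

no

Each bipy is bidentate and must span two cis positions.
There are 2 geometric isomers: SCN fac; SCN mer.
Each arrangement has an internal mirror plane or centre of symmetry, so none is chiral.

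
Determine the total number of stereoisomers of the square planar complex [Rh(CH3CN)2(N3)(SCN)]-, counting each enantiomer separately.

2

In a square planar complex each vertex has one trans partner and two cis neighbours.
There are 2 geometric isomers: CH3CN cis; CH3CN trans.
Each arrangement has an internal mirror plane or centre of symmetry, so none is chiral.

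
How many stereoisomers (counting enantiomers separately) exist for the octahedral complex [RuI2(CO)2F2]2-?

6

In an octahedral complex each vertex has one trans partner and four cis neighbours.
Systematic placement gives 5 geometric isomers: I trans, CO trans, F trans; I cis, CO trans, F cis; I trans, CO cis, F cis; I cis, CO cis, F cis (chiral); I cis, CO cis, F trans.
One of these lacks any improper symmetry element and so occurs as an enantiomeric pair, giving 5 + 1 = 6 stereoisomers in total.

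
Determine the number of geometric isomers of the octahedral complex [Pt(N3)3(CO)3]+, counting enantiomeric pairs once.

The distinct arrangements are (2 in all): N3 mer; N3 fac.

2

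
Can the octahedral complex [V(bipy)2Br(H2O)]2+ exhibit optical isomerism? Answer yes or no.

An octahedron has six vertices in three trans pairs; every non-trans pair is cis.
Each bipy is bidentate and must span two cis positions.
Systematic placement gives 2 geometric isomers: Br and H2O mutually trans; Br and H2O mutually cis (chiral).
One of these lacks any improper symmetry element and so occurs as an enantiomeric pair, giving 2 + 1 = 3 stereoisomers in total.

yes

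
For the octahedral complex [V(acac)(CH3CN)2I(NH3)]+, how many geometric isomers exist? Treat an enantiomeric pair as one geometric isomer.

The six octahedral sites form three mutually perpendicular trans pairs.
Each acac is bidentate and must span two cis positions.
There are 4 geometric isomers: CH3CN trans; CH3CN cis (3 arrangements, 2 chiral).

4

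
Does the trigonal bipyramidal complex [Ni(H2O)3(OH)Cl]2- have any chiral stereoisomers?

no

A trigonal bipyramid has two axial and three equatorial sites, which are chemically inequivalent.
The distinct arrangements are (4 in all): OH equatorial, Cl axial; OH axial, Cl axial; OH equatorial, Cl equatorial; OH axial, Cl equatorial.
Each arrangement has an internal mirror plane or centre of symmetry, so none is chiral.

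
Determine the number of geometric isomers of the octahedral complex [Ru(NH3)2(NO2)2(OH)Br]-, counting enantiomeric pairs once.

Working through the distinct placements yields 6 geometric isomers: NH3 cis, NO2 cis (3 arrangements, 2 chiral); NH3 cis, NO2 trans; NH3 trans, NO2 cis; NH3 trans, NO2 trans.

6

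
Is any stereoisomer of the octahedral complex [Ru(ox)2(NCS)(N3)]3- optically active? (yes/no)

yes

Each ox is bidentate and must span two cis positions.
The distinct arrangements are (2 in all): NCS and N3 mutually trans; NCS and N3 mutually cis (chiral).
One of these lacks any improper symmetry element and so occurs as an enantiomeric pair, giving 2 + 1 = 3 stereoisomers in total.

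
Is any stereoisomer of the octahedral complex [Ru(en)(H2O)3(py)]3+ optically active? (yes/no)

no

An octahedron has six vertices in three trans pairs; every non-trans pair is cis.
Each en is bidentate and must span two cis positions.
Working through the distinct placements yields 2 geometric isomers: H2O mer; H2O fac.
Each arrangement has an internal mirror plane or centre of symmetry, so none is chiral.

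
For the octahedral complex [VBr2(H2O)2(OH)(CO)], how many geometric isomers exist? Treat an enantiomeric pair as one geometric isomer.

An octahedron has six vertices in three trans pairs; every non-trans pair is cis.
Systematic placement gives 6 geometric isomers: Br trans, H2O cis; Br trans, H2O trans; Br cis, H2O cis (3 arrangements, 2 chiral); Br cis, H2O trans.

6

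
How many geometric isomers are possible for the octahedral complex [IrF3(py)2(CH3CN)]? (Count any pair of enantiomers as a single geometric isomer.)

3

There are 3 geometric isomers: F mer, py trans; F fac, py cis; F mer, py cis.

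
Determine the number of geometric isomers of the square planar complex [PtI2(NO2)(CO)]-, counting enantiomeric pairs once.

2

A square has two trans pairs of vertices; adjacent vertices are cis.
There are 2 geometric isomers: I cis; I trans.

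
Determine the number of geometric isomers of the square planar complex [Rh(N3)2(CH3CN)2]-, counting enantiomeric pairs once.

2

A square has two trans pairs of vertices; adjacent vertices are cis.
Systematic placement gives 2 geometric isomers: N3 cis; N3 trans.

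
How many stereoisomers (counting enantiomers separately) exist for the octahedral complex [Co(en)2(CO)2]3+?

3

In an octahedral complex each vertex has one trans partner and four cis neighbours.
Each en is bidentate and must span two cis positions.
There are 2 geometric isomers: CO trans; CO cis (chiral).
One of these lacks any improper symmetry element and so occurs as an enantiomeric pair, giving 2 + 1 = 3 stereoisomers in total.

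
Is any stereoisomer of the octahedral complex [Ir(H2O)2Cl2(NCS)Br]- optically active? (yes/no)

yes

In an octahedral complex each vertex has one trans partner and four cis neighbours.
There are 6 geometric isomers: H2O cis, Cl cis (3 arrangements, 2 chiral); H2O trans, Cl cis; H2O cis, Cl trans; H2O trans, Cl trans.
Of these, 2 lack any improper symmetry element and so occur as enantiomeric pairs, giving 6 + 2 = 8 stereoisomers in total.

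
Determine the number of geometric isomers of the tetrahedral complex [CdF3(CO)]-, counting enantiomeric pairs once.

1

All four vertices of a tetrahedron are equivalent and mutually adjacent, so cis/trans isomerism cannot arise.
Only one geometric arrangement is possible.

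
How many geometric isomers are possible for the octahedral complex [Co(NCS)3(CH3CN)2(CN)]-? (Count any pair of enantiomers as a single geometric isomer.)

3

The six octahedral sites form three mutually perpendicular trans pairs.
The distinct arrangements are (3 in all): NCS mer, CH3CN trans; NCS mer, CH3CN cis; NCS fac, CH3CN cis.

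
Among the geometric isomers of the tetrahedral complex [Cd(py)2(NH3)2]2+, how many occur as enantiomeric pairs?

0

All four vertices of a tetrahedron are equivalent and mutually adjacent, so cis/trans isomerism cannot arise.
Only one geometric arrangement is possible.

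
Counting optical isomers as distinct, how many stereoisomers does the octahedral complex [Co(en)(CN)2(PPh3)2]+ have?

4

An octahedron has six vertices in three trans pairs; every non-trans pair is cis.
Each en is bidentate and must span two cis positions.
Systematic placement gives 3 geometric isomers: CN trans, PPh3 cis; CN cis, PPh3 cis (chiral); CN cis, PPh3 trans.
One of these lacks any improper symmetry element and so occurs as an enantiomeric pair, giving 3 + 1 = 4 stereoisomers in total.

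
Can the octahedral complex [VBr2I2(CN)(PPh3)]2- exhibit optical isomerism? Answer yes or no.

yes

An octahedron has six vertices in three trans pairs; every non-trans pair is cis.
The distinct arrangements are (6 in all): Br trans, I cis; Br trans, I trans; Br cis, I cis (3 arrangements, 2 chiral); Br cis, I trans.
Of these, 2 lack any improper symmetry element and so occur as enantiomeric pairs, giving 6 + 2 = 8 stereoisomers in total.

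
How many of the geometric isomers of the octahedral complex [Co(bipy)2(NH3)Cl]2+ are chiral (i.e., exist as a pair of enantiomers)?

1

Each bipy is bidentate and must span two cis positions.
There are 2 geometric isomers: NH3 and Cl mutually trans; NH3 and Cl mutually cis (chiral).
One of these lacks any improper symmetry element and so occurs as an enantiomeric pair, giving 2 + 1 = 3 stereoisomers in total.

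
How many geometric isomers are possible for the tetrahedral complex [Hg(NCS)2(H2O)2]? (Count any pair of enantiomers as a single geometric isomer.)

1

All four vertices of a tetrahedron are equivalent and mutually adjacent, so cis/trans isomerism cannot arise.
Only one geometric arrangement is possible.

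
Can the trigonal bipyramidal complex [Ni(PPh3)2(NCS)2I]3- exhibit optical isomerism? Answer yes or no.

yes

Exhaustive case analysis gives 5 geometric isomers.
One of these lacks any improper symmetry element and so occurs as an enantiomeric pair, giving 5 + 1 = 6 stereoisomers in total.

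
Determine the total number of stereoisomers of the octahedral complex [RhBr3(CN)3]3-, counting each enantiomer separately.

2

An octahedron has six vertices in three trans pairs; every non-trans pair is cis.
There are 2 geometric isomers: Br mer; Br fac.
Each arrangement has an internal mirror plane or centre of symmetry, so none is chiral.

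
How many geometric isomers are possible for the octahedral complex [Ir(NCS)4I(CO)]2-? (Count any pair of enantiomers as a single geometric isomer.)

2

An octahedron has six vertices in three trans pairs; every non-trans pair is cis.
There are 2 geometric isomers: I and CO mutually trans; I and CO mutually cis.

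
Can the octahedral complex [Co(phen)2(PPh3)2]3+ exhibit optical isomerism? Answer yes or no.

An octahedron has six vertices in three trans pairs; every non-trans pair is cis.
Each phen is bidentate and must span two cis positions.
The distinct arrangements are (2 in all): PPh3 trans; PPh3 cis (chiral).
One of these lacks any improper symmetry element and so occurs as an enantiomeric pair, giving 2 + 1 = 3 stereoisomers in total.

yes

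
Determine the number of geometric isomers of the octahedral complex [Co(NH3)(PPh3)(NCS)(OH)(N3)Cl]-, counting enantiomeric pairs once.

15

Systematic enumeration (placing each ligand type in turn and discarding arrangements equivalent by rotation or reflection) gives 15 geometric isomers.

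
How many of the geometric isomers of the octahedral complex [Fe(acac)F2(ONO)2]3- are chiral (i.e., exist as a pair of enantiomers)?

1

The six octahedral sites form three mutually perpendicular trans pairs.
Each acac is bidentate and must span two cis positions.
Systematic placement gives 3 geometric isomers: F trans, ONO cis; F cis, ONO cis (chiral); F cis, ONO trans.
One of these lacks any improper symmetry element and so occurs as an enantiomeric pair, giving 3 + 1 = 4 stereoisomers in total.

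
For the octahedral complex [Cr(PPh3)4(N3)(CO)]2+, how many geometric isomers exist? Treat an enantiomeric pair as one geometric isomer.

2

The distinct arrangements are (2 in all): N3 and CO mutually trans; N3 and CO mutually cis.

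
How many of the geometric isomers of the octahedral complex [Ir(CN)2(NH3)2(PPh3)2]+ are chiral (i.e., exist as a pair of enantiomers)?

1

An octahedron has six vertices in three trans pairs; every non-trans pair is cis.
There are 5 geometric isomers: CN trans, NH3 trans, PPh3 trans; CN trans, NH3 cis, PPh3 cis; CN cis, NH3 cis, PPh3 trans; CN cis, NH3 cis, PPh3 cis (chiral); CN cis, NH3 trans, PPh3 cis.
One of these lacks any improper symmetry element and so occurs as an enantiomeric pair, giving 5 + 1 = 6 stereoisomers in total.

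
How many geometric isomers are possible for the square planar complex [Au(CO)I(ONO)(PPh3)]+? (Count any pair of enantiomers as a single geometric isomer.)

3

Systematic placement gives 3 geometric isomers: (CO/ONO trans, I/PPh3 trans); (CO/PPh3 trans, I/ONO trans); (CO/I trans, ONO/PPh3 trans).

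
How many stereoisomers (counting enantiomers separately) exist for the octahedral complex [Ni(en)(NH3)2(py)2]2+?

Each en is bidentate and must span two cis positions.
Working through the distinct placements yields 3 geometric isomers: NH3 trans, py cis; NH3 cis, py trans; NH3 cis, py cis (chiral).
One of these lacks any improper symmetry element and so occurs as an enantiomeric pair, giving 3 + 1 = 4 stereoisomers in total.

4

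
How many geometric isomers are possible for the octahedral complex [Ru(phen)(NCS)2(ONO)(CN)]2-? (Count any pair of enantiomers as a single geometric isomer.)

An octahedron has six vertices in three trans pairs; every non-trans pair is cis.
Each phen is bidentate and must span two cis positions.
The distinct arrangements are (4 in all): NCS cis (3 arrangements, 2 chiral); NCS trans.

4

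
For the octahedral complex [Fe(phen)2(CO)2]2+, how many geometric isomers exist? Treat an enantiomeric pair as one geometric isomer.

2

In an octahedral complex each vertex has one trans partner and four cis neighbours.
Each phen is bidentate and must span two cis positions.
There are 2 geometric isomers: CO trans; CO cis (chiral).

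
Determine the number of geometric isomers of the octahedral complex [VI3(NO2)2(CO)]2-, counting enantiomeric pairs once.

In an octahedral complex each vertex has one trans partner and four cis neighbours.
The distinct arrangements are (3 in all): I mer, NO2 trans; I fac, NO2 cis; I mer, NO2 cis.

3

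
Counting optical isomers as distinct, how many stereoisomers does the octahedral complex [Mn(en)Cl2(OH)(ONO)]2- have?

Each en is bidentate and must span two cis positions.
Working through the distinct placements yields 4 geometric isomers: Cl trans; Cl cis (3 arrangements, 2 chiral).
Of these, 2 lack any improper symmetry element and so occur as enantiomeric pairs, giving 4 + 2 = 6 stereoisomers in total.

6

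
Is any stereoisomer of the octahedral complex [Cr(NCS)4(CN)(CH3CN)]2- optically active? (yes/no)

The distinct arrangements are (2 in all): CN and CH3CN mutually trans; CN and CH3CN mutually cis.
Each arrangement has an internal mirror plane or centre of symmetry, so none is chiral.

no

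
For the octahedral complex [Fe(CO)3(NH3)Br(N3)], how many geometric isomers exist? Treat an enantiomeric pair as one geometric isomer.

4

The six octahedral sites form three mutually perpendicular trans pairs.
Systematic placement gives 4 geometric isomers: CO mer (3 arrangements); CO fac (chiral).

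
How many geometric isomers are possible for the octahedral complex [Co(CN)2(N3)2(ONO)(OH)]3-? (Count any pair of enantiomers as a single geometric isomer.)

6

The six octahedral sites form three mutually perpendicular trans pairs.
Systematic placement gives 6 geometric isomers: CN trans, N3 trans; CN trans, N3 cis; CN cis, N3 cis (3 arrangements, 2 chiral); CN cis, N3 trans.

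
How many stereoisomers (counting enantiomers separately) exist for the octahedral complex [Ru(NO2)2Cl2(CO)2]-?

The six octahedral sites form three mutually perpendicular trans pairs.
The distinct arrangements are (5 in all): NO2 trans, Cl trans, CO trans; NO2 cis, Cl cis, CO trans; NO2 trans, Cl cis, CO cis; NO2 cis, Cl cis, CO cis (chiral); NO2 cis, Cl trans, CO cis.
One of these lacks any improper symmetry element and so occurs as an enantiomeric pair, giving 5 + 1 = 6 stereoisomers in total.

6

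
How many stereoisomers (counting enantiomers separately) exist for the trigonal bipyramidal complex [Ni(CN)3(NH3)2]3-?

3

In a trigonal bipyramid the two axial positions differ from the three equatorial ones.
Systematic placement gives 3 geometric isomers: NH3 both equatorial; NH3 one axial, one equatorial; NH3 both axial.
Each arrangement has an internal mirror plane or centre of symmetry, so none is chiral.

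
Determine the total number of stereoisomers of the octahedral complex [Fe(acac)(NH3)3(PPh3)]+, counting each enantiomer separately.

Each acac is bidentate and must span two cis positions.
Working through the distinct placements yields 2 geometric isomers: NH3 mer; NH3 fac.
Each arrangement has an internal mirror plane or centre of symmetry, so none is chiral.

2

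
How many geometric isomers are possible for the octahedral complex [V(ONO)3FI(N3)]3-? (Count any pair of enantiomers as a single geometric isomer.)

4

In an octahedral complex each vertex has one trans partner and four cis neighbours.
Working through the distinct placements yields 4 geometric isomers: ONO mer (3 arrangements); ONO fac (chiral).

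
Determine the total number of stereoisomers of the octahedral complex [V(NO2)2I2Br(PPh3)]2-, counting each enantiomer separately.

In an octahedral complex each vertex has one trans partner and four cis neighbours.
Working through the distinct placements yields 6 geometric isomers: NO2 cis, I cis (3 arrangements, 2 chiral); NO2 trans, I cis; NO2 cis, I trans; NO2 trans, I trans.
Of these, 2 lack any improper symmetry element and so occur as enantiomeric pairs, giving 6 + 2 = 8 stereoisomers in total.

8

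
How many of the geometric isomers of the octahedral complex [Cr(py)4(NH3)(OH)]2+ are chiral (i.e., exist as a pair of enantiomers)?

0

In an octahedral complex each vertex has one trans partner and four cis neighbours.
The distinct arrangements are (2 in all): NH3 and OH mutually trans; NH3 and OH mutually cis.
Each arrangement has an internal mirror plane or centre of symmetry, so none is chiral.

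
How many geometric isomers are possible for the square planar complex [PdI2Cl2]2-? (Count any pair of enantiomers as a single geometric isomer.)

2

Working through the distinct placements yields 2 geometric isomers: I cis; I trans.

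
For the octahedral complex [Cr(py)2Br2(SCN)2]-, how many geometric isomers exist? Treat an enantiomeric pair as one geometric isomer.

The six octahedral sites form three mutually perpendicular trans pairs.
The distinct arrangements are (5 in all): py trans, Br trans, SCN trans; py cis, Br trans, SCN cis; py trans, Br cis, SCN cis; py cis, Br cis, SCN cis (chiral); py cis, Br cis, SCN trans.

5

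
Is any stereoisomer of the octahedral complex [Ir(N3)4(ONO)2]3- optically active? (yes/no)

The six octahedral sites form three mutually perpendicular trans pairs.
The distinct arrangements are (2 in all): ONO trans; ONO cis.
Each arrangement has an internal mirror plane or centre of symmetry, so none is chiral.

no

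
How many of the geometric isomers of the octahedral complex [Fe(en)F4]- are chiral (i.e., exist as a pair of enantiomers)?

0

Each en is bidentate and must span two cis positions.
Only one geometric arrangement is possible.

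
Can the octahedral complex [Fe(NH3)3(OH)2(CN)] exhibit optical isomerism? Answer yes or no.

The six octahedral sites form three mutually perpendicular trans pairs.
Systematic placement gives 3 geometric isomers: NH3 mer, OH trans; NH3 fac, OH cis; NH3 mer, OH cis.
Each arrangement has an internal mirror plane or centre of symmetry, so none is chiral.

no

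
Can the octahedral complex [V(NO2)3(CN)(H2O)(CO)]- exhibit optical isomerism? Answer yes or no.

An octahedron has six vertices in three trans pairs; every non-trans pair is cis.
Working through the distinct placements yields 4 geometric isomers: NO2 mer (3 arrangements); NO2 fac (chiral).
One of these lacks any improper symmetry element and so occurs as an enantiomeric pair, giving 4 + 1 = 5 stereoisomers in total.

yes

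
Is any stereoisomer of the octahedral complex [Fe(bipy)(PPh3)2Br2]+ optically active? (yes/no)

The six octahedral sites form three mutually perpendicular trans pairs.
Each bipy is bidentate and must span two cis positions.
Systematic placement gives 3 geometric isomers: PPh3 cis, Br trans; PPh3 cis, Br cis (chiral); PPh3 trans, Br cis.
One of these lacks any improper symmetry element and so occurs as an enantiomeric pair, giving 3 + 1 = 4 stereoisomers in total.

yes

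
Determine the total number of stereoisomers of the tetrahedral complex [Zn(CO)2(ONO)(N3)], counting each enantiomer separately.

1

Only one geometric arrangement is possible.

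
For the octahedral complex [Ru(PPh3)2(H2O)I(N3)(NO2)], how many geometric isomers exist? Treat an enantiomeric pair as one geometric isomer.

Systematic enumeration (placing each ligand type in turn and discarding arrangements equivalent by rotation or reflection) gives 9 geometric isomers.

9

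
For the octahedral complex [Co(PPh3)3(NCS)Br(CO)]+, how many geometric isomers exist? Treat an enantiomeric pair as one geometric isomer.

The six octahedral sites form three mutually perpendicular trans pairs.
Working through the distinct placements yields 4 geometric isomers: PPh3 mer (3 arrangements); PPh3 fac (chiral).

4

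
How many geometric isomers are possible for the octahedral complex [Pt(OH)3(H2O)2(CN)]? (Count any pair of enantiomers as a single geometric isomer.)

3

Systematic placement gives 3 geometric isomers: OH mer, H2O cis; OH mer, H2O trans; OH fac, H2O cis.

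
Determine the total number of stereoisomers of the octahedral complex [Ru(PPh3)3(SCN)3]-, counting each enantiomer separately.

2

An octahedron has six vertices in three trans pairs; every non-trans pair is cis.
The distinct arrangements are (2 in all): PPh3 mer; PPh3 fac.
Each arrangement has an internal mirror plane or centre of symmetry, so none is chiral.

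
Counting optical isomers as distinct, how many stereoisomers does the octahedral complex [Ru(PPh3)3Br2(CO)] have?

Working through the distinct placements yields 3 geometric isomers: PPh3 mer, Br trans; PPh3 mer, Br cis; PPh3 fac, Br cis.
Each arrangement has an internal mirror plane or centre of symmetry, so none is chiral.

3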